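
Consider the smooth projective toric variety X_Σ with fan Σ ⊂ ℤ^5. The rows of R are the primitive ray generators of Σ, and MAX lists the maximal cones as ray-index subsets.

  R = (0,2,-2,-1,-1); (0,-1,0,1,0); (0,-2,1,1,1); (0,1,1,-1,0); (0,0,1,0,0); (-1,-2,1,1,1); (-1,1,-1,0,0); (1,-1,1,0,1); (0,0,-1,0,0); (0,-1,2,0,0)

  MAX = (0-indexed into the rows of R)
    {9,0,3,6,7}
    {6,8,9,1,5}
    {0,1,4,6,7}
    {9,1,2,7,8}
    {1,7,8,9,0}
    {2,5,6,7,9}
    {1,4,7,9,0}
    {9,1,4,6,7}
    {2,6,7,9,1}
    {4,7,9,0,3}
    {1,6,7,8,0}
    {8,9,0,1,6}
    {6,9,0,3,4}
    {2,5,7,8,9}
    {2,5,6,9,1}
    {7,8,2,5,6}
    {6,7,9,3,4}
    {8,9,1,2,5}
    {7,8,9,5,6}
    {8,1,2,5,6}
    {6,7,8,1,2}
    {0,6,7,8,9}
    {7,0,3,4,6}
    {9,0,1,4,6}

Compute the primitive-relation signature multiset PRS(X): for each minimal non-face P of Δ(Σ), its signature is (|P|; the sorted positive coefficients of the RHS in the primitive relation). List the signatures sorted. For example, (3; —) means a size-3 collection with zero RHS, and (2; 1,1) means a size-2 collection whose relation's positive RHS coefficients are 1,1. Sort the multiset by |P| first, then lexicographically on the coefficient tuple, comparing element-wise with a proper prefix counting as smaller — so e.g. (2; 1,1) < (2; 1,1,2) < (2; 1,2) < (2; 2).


The 14 primitive collections of Σ (r=10, n=5):

  • {4,8}:  v_{4} + v_{8} = 0 ; sig = (2; —)
  • {0,2}:  v_{0} + v_{2} = v_{8} ; sig = (2; 1)
  • {1,3}:  v_{1} + v_{3} = v_{4} ; sig = (2; 1)
  • {2,3}:  v_{2} + v_{3} = v_{6} + v_{7} + v_{9} ; sig = (2; 1,1,1)
  • {4,5}:  v_{4} + v_{5} = v_{2} + v_{6} + v_{9} ; sig = (2; 1,1,1)
  • {2,4}:  v_{2} + v_{4} = v_{1} + v_{6} + v_{7} + v_{9} ; sig = (2; 1,1,1,1)
  • {3,8}:  v_{3} + v_{8} = v_{0} + v_{6} + v_{7} + v_{9} ; sig = (2; 1,1,1,1)
  • {0,5}:  v_{0} + v_{5} = v_{6} + 2·v_{8} + v_{9} ; sig = (2; 1,1,2)
  • {3,5}:  v_{3} + v_{5} = 2·v_{6} + v_{7} + v_{8} + 2·v_{9} ; sig = (2; 1,1,2,2)
  • {1,5,7}:  v_{1} + v_{5} + v_{7} = 2·v_{2} ; sig = (3; 2)
  • {2,6,8,9}:  v_{2} + v_{6} + v_{8} + v_{9} = v_{5} ; sig = (4; 1)
  • {0,1,6,7,9}:  v_{0} + v_{1} + v_{6} + v_{7} + v_{9} = 0 ; sig = (5; —)
  • {0,4,6,7,9}:  v_{0} + v_{4} + v_{6} + v_{7} + v_{9} = v_{3} ; sig = (5; 1)
  • {1,6,7,8,9}:  v_{1} + v_{6} + v_{7} + v_{8} + v_{9} = v_{2} ; sig = (5; 1)

Hence PRS(X_Σ) =
    (2; —)
    (2; 1)
    (2; 1)
    (2; 1,1,1)
    (2; 1,1,1)
    (2; 1,1,1,1)
    (2; 1,1,1,1)
    (2; 1,1,2)
    (2; 1,1,2,2)
    (3; 2)
    (4; 1)
    (5; —)
    (5; 1)
    (5; 1)


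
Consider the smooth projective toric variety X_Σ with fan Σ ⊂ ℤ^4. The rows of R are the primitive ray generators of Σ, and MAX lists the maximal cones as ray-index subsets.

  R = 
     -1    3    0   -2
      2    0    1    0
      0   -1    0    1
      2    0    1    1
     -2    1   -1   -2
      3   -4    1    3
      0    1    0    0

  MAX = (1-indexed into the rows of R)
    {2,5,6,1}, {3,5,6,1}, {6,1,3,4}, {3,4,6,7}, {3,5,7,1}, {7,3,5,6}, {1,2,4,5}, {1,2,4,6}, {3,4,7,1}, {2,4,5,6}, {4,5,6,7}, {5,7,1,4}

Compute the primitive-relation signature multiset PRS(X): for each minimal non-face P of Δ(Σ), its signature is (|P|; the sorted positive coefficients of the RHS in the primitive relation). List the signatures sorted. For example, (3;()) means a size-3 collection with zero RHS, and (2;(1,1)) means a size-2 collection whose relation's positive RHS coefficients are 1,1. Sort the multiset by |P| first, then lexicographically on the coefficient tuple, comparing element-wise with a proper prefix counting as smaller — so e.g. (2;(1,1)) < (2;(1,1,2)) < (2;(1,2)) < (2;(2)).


Primitive collections (5):

  P = {2,3}:  v_{2} + v_{3} = v_{1} + v_{6}  ⟹  sig = (2;(1,1))
  P = {2,7}:  v_{2} + v_{7} = 2·v_{4} + v_{5}  ⟹  sig = (2;(1,2))
  P = {3,4,5}:  v_{3} + v_{4} + v_{5} = 0  ⟹  sig = (3;())
  P = {1,6,7}:  v_{1} + v_{6} + v_{7} = v_{4}  ⟹  sig = (3;(1))
  P = {1,4,5,6}:  v_{1} + v_{4} + v_{5} + v_{6} = v_{2}  ⟹  sig = (4;(1))

Hence PRS(X_Σ) =
    (2;(1,1))
    (2;(1,2))
    (3;())
    (3;(1))
    (4;(1))


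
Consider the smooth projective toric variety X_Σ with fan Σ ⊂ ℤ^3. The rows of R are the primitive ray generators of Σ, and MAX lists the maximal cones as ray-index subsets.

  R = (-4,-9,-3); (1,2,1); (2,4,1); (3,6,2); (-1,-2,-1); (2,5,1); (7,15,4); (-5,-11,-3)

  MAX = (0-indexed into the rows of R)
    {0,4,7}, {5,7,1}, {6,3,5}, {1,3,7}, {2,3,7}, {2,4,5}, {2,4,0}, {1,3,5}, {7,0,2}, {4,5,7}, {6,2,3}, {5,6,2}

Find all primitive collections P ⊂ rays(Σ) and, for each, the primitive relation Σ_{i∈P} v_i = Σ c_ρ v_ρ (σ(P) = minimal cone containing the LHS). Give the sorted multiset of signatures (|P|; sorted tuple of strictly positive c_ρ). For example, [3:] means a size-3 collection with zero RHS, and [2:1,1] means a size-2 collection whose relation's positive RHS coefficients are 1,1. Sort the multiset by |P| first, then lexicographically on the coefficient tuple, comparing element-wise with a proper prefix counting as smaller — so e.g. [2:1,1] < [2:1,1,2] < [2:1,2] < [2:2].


14 collections generate NE(X_Σ); each relation:

  P={1,4}:  v_{1} + v_{4} = 0  →  sig = [2:]
  P={1,2}:  v_{1} + v_{2} = v_{3}  →  sig = [2:1]
  P={3,4}:  v_{3} + v_{4} = v_{2}  →  sig = [2:1]
  P={6,7}:  v_{6} + v_{7} = v_{2}  →  sig = [2:1]
  P={0,1}:  v_{0} + v_{1} = v_{2} + v_{7}  →  sig = [2:1,1]
  P={0,3}:  v_{0} + v_{3} = 2·v_{2} + v_{7}  →  sig = [2:1,2]
  P={0,6}:  v_{0} + v_{6} = 2·v_{2} + v_{4}  →  sig = [2:1,2]
  P={1,6}:  v_{1} + v_{6} = 2·v_{3} + v_{5}  →  sig = [2:1,2]
  P={4,6}:  v_{4} + v_{6} = 2·v_{2} + v_{5}  →  sig = [2:1,2]
  P={0,5}:  v_{0} + v_{5} = 2·v_{4}  →  sig = [2:2]
  P={3,5,7}:  v_{3} + v_{5} + v_{7} = 0  →  sig = [3:]
  P={2,3,5}:  v_{2} + v_{3} + v_{5} = v_{6}  →  sig = [3:1]
  P={2,4,7}:  v_{2} + v_{4} + v_{7} = v_{0}  →  sig = [3:1]
  P={2,5,7}:  v_{2} + v_{5} + v_{7} = v_{4}  →  sig = [3:1]

so the primitive-relation signature multiset is
{ [2:],  [2:1] ×3,  [2:1,1],  [2:1,2] ×4,  [2:2],  [3:],  [3:1] ×3 }


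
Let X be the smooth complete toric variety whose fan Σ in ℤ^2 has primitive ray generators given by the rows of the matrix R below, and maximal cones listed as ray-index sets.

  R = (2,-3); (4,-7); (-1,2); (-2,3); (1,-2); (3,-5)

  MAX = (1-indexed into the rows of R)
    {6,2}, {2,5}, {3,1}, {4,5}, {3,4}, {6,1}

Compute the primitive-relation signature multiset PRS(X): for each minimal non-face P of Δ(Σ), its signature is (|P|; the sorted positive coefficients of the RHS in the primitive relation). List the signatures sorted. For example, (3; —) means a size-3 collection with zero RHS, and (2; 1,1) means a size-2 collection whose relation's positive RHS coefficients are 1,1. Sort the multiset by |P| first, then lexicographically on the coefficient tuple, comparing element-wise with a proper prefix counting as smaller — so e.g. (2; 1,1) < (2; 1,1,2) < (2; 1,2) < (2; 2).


9 minimal non-faces of Δ(Σ) (on 6 rays):

  {1,4}:  v_{1} + v_{4} = 0  ⇒ sig = (2; —)
  {3,5}:  v_{3} + v_{5} = 0  ⇒ sig = (2; —)
  {1,5}:  v_{1} + v_{5} = v_{6}  ⇒ sig = (2; 1)
  {2,3}:  v_{2} + v_{3} = v_{6}  ⇒ sig = (2; 1)
  {3,6}:  v_{3} + v_{6} = v_{1}  ⇒ sig = (2; 1)
  {4,6}:  v_{4} + v_{6} = v_{5}  ⇒ sig = (2; 1)
  {5,6}:  v_{5} + v_{6} = v_{2}  ⇒ sig = (2; 1)
  {1,2}:  v_{1} + v_{2} = 2·v_{6}  ⇒ sig = (2; 2)
  {2,4}:  v_{2} + v_{4} = 2·v_{5}  ⇒ sig = (2; 2)

Signatures (|P|; sorted positive RHS coefficients), sorted:
{ (2; —) ×2,  (2; 1) ×5,  (2; 2) ×2 }


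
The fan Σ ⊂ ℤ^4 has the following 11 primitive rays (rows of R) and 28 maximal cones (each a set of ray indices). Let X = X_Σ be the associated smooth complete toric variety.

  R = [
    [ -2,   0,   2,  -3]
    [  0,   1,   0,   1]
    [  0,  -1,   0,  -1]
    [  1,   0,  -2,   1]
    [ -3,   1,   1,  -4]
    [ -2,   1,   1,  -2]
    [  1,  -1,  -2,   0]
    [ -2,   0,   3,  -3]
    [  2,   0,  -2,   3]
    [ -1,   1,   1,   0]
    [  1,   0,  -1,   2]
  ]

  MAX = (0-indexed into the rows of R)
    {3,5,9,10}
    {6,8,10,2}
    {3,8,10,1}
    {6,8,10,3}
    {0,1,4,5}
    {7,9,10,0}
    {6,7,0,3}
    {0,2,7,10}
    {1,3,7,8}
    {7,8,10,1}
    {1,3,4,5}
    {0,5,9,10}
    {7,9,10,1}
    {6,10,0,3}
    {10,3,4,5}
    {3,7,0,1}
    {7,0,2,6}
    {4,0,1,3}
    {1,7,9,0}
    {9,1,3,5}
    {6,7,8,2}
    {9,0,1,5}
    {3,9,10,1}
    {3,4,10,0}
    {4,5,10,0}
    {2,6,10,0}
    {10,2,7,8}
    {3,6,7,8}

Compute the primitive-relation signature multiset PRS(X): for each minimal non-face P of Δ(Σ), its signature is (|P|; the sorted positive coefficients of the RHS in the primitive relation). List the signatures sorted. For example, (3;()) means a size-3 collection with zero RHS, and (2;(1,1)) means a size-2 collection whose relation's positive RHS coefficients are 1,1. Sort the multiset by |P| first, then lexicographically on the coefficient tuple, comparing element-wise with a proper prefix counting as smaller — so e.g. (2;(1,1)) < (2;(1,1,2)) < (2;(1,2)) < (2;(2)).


24 collections generate NE(X_Σ); each relation:

  {0,8}:  v_{0} + v_{8} = 0 — sig = (2;())
  {1,2}:  v_{1} + v_{2} = 0 — sig = (2;())
  {1,6}:  v_{1} + v_{6} = v_{3} — sig = (2;(1))
  {2,3}:  v_{2} + v_{3} = v_{6} — sig = (2;(1))
  {2,9}:  v_{2} + v_{9} = v_{0} + v_{10} — sig = (2;(1,1))
  {4,8}:  v_{4} + v_{8} = v_{3} + v_{5} — sig = (2;(1,1))
  {5,8}:  v_{5} + v_{8} = v_{3} + v_{9} — sig = (2;(1,1))
  {8,9}:  v_{8} + v_{9} = v_{1} + v_{10} — sig = (2;(1,1))
  {6,9}:  v_{6} + v_{9} = v_{0} + v_{3} + v_{10} — sig = (2;(1,1,1))
  {2,5}:  v_{2} + v_{5} = 2·v_{0} + v_{3} + v_{10} — sig = (2;(1,1,2))
  {4,7}:  v_{4} + v_{7} = 3·v_{0} + v_{1} + v_{3} — sig = (2;(1,1,3))
  {5,7}:  v_{5} + v_{7} = 2·v_{0} + v_{1} — sig = (2;(1,2))
  {5,6}:  v_{5} + v_{6} = 2·v_{0} + 2·v_{3} + v_{10} — sig = (2;(1,2,2))
  {2,4}:  v_{2} + v_{4} = 3·v_{0} + 2·v_{3} + v_{10} — sig = (2;(1,2,3))
  {4,6}:  v_{4} + v_{6} = 3·v_{0} + 3·v_{3} + v_{10} — sig = (2;(1,3,3))
  {4,9}:  v_{4} + v_{9} = 2·v_{5} — sig = (2;(2))
  {3,7,10}:  v_{3} + v_{7} + v_{10} = 0 — sig = (3;())
  {0,1,10}:  v_{0} + v_{1} + v_{10} = v_{9} — sig = (3;(1))
  {0,3,5}:  v_{0} + v_{3} + v_{5} = v_{4} — sig = (3;(1))
  {0,3,9}:  v_{0} + v_{3} + v_{9} = v_{5} — sig = (3;(1))
  {6,7,10}:  v_{6} + v_{7} + v_{10} = v_{2} — sig = (3;(1))
  {3,7,9}:  v_{3} + v_{7} + v_{9} = v_{0} + v_{1} — sig = (3;(1,1))
  {1,4,10}:  v_{1} + v_{4} + v_{10} = v_{3} + v_{5} + v_{9} — sig = (3;(1,1,1))
  {1,5,10}:  v_{1} + v_{5} + v_{10} = v_{3} + 2·v_{9} — sig = (3;(1,2))

Signatures (|P|; sorted positive RHS coefficients), sorted:
    |P|=2: 16 collections, coeffs (), (), (1), (1), (1,1), (1,1), (1,1), (1,1), (1,1,1), (1,1,2), (1,1,3), (1,2), (1,2,2), (1,2,3), (1,3,3), (2)
    |P|=3: 8 collections, coeffs (), (1), (1), (1), (1), (1,1), (1,1,1), (1,2)


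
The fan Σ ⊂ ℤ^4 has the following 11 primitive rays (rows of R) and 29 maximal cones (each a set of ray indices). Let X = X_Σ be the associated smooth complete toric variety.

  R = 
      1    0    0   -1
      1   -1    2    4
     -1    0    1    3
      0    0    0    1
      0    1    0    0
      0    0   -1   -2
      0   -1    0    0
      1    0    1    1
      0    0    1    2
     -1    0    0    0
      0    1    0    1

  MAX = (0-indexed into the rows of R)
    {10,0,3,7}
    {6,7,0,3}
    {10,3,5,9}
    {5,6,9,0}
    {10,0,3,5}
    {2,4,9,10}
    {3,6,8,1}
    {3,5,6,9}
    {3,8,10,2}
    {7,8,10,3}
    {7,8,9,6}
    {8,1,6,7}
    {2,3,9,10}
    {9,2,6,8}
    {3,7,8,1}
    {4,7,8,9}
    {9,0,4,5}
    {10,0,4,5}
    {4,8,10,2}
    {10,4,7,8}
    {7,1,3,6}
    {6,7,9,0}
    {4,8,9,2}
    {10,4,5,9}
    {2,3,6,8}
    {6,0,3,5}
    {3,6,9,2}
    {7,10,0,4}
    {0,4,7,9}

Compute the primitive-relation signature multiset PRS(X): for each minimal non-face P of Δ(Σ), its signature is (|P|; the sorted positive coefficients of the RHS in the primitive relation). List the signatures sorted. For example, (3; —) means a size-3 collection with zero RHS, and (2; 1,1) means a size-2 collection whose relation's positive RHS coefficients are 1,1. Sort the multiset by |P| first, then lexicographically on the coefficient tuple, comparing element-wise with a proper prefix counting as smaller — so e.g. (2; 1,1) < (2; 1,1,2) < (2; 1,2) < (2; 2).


22 collections generate NE(X_Σ); each relation:

  P = {4,6}:  v_{4} + v_{6} = 0 — sig = (2; —)
  P = {5,8}:  v_{5} + v_{8} = 0 — sig = (2; —)
  P = {0,2}:  v_{0} + v_{2} = v_{8} — sig = (2; 1)
  P = {0,8}:  v_{0} + v_{8} = v_{7} — sig = (2; 1)
  P = {3,4}:  v_{3} + v_{4} = v_{10} — sig = (2; 1)
  P = {5,7}:  v_{5} + v_{7} = v_{0} — sig = (2; 1)
  P = {6,10}:  v_{6} + v_{10} = v_{3} — sig = (2; 1)
  P = {2,5}:  v_{2} + v_{5} = v_{3} + v_{9} — sig = (2; 1,1)
  P = {1,4}:  v_{1} + v_{4} = v_{3} + v_{7} + v_{8} — sig = (2; 1,1,1)
  P = {1,5}:  v_{1} + v_{5} = v_{3} + v_{6} + v_{7} — sig = (2; 1,1,1)
  P = {0,1}:  v_{0} + v_{1} = v_{3} + v_{6} + 2·v_{7} — sig = (2; 1,1,2)
  P = {1,10}:  v_{1} + v_{10} = 2·v_{3} + v_{7} + v_{8} — sig = (2; 1,1,2)
  P = {1,2}:  v_{1} + v_{2} = v_{3} + v_{6} + 3·v_{8} — sig = (2; 1,1,3)
  P = {1,9}:  v_{1} + v_{9} = v_{6} + 2·v_{8} — sig = (2; 1,2)
  P = {2,7}:  v_{2} + v_{7} = 2·v_{8} — sig = (2; 2)
  P = {0,3,9}:  v_{0} + v_{3} + v_{9} = 0 — sig = (3; —)
  P = {0,9,10}:  v_{0} + v_{9} + v_{10} = v_{4} — sig = (3; 1)
  P = {3,7,9}:  v_{3} + v_{7} + v_{9} = v_{8} — sig = (3; 1)
  P = {3,8,9}:  v_{3} + v_{8} + v_{9} = v_{2} — sig = (3; 1)
  P = {7,9,10}:  v_{7} + v_{9} + v_{10} = v_{4} + v_{8} — sig = (3; 1,1)
  P = {8,9,10}:  v_{8} + v_{9} + v_{10} = v_{2} + v_{4} — sig = (3; 1,1)
  P = {3,6,7,8}:  v_{3} + v_{6} + v_{7} + v_{8} = v_{1} — sig = (4; 1)

Signatures (|P|; sorted positive RHS coefficients), sorted:
    |P|=2: 15 collections, coeffs (), (), (1), (1), (1), (1), (1), (1,1), (1,1,1), (1,1,1), (1,1,2), (1,1,2), (1,1,3), (1,2), (2)
    |P|=3: 6 collections, coeffs (), (1), (1), (1), (1,1), (1,1)
    |P|=4: 1 collection, coeffs (1)


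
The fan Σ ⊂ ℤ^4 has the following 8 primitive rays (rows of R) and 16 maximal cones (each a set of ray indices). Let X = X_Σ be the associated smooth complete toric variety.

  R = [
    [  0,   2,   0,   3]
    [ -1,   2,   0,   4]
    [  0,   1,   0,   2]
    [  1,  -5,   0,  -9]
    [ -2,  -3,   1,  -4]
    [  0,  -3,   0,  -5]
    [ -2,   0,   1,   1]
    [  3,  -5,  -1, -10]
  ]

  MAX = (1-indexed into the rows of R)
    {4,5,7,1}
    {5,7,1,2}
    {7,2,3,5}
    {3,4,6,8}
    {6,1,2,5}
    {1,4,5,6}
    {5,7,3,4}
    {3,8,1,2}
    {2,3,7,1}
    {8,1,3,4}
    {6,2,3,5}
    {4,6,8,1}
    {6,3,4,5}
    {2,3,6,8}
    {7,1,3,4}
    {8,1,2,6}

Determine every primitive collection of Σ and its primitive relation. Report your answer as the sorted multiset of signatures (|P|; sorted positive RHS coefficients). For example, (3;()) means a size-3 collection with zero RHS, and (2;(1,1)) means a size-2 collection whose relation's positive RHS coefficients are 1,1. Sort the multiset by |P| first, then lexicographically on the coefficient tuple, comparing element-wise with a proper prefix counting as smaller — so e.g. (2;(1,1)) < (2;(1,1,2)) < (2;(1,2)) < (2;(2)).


Primitive collections (6):

  • {2,4}:  v_{2} + v_{4} = v_{6} — sig = (2;(1))
  • {6,7}:  v_{6} + v_{7} = v_{5} — sig = (2;(1))
  • {7,8}:  v_{7} + v_{8} = v_{4} — sig = (2;(1))
  • {5,8}:  v_{5} + v_{8} = v_{4} + v_{6} — sig = (2;(1,1))
  • {1,3,6}:  v_{1} + v_{3} + v_{6} = 0 — sig = (3;())
  • {1,3,5}:  v_{1} + v_{3} + v_{5} = v_{7} — sig = (3;(1))

so the primitive-relation signature multiset is
{ (2;(1)) ×3,  (2;(1,1)),  (3;()),  (3;(1)) }


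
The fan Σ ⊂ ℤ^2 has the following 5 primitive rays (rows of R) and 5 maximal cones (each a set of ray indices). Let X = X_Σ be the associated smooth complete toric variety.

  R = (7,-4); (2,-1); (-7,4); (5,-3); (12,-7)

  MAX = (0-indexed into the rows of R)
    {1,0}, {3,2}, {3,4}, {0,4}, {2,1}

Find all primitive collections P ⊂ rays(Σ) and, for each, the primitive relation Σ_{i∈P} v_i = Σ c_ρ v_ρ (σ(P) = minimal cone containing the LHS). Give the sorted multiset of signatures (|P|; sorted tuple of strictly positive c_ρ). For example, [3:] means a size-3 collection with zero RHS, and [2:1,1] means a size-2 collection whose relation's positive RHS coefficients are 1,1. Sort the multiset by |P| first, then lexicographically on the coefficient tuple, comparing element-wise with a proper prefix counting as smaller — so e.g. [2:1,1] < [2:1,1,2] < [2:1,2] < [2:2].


The 5 primitive collections of Σ (r=5, n=2):

  {0,2}:  v_{0} + v_{2} = 0  so sig = [2:]
  {0,3}:  v_{0} + v_{3} = v_{4}  so sig = [2:1]
  {1,3}:  v_{1} + v_{3} = v_{0}  so sig = [2:1]
  {2,4}:  v_{2} + v_{4} = v_{3}  so sig = [2:1]
  {1,4}:  v_{1} + v_{4} = 2·v_{0}  so sig = [2:2]

so the primitive-relation signature multiset is
[[2:], [2:1], [2:1], [2:1], [2:2]]


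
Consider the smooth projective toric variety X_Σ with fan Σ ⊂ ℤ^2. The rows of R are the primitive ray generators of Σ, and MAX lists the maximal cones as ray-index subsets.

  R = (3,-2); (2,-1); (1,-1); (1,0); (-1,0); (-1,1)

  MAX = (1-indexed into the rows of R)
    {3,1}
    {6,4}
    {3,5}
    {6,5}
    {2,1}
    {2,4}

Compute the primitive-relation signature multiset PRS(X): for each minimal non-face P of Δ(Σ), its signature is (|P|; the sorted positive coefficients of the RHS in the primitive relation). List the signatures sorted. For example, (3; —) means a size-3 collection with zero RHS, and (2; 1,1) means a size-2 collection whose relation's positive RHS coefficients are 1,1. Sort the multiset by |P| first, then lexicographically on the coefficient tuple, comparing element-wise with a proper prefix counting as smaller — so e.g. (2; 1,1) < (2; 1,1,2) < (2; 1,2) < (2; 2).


Σ has 9 primitive collections:

  • {3,6}:  v_{3} + v_{6} = 0  →  sig = (2; —)
  • {4,5}:  v_{4} + v_{5} = 0  →  sig = (2; —)
  • {1,6}:  v_{1} + v_{6} = v_{2}  →  sig = (2; 1)
  • {2,3}:  v_{2} + v_{3} = v_{1}  →  sig = (2; 1)
  • {2,5}:  v_{2} + v_{5} = v_{3}  →  sig = (2; 1)
  • {2,6}:  v_{2} + v_{6} = v_{4}  →  sig = (2; 1)
  • {3,4}:  v_{3} + v_{4} = v_{2}  →  sig = (2; 1)
  • {1,4}:  v_{1} + v_{4} = 2·v_{2}  →  sig = (2; 2)
  • {1,5}:  v_{1} + v_{5} = 2·v_{3}  →  sig = (2; 2)

Sorted signature multiset PRS(X):
{ (2; —) ×2,  (2; 1) ×5,  (2; 2) ×2 }


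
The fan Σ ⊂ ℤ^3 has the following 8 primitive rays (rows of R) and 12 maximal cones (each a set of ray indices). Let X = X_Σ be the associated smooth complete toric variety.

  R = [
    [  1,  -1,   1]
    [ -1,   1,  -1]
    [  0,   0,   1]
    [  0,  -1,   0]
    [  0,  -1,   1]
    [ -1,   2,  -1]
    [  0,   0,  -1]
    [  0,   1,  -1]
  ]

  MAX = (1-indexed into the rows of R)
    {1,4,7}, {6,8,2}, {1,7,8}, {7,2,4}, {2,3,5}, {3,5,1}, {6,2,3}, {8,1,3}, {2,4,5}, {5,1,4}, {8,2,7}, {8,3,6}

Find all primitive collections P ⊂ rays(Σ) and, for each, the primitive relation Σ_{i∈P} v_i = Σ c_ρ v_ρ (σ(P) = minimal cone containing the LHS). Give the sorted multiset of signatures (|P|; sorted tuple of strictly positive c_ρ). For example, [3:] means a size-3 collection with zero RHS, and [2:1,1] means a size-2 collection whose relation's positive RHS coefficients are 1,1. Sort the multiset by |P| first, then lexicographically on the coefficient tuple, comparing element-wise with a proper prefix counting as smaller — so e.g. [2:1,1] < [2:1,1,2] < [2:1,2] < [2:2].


Minimal non-faces — 11 found among 8 rays, 12 max cones:

  • {1,2}:  v_{1} + v_{2} = 0  ⟹  sig = [2:]
  • {3,7}:  v_{3} + v_{7} = 0  ⟹  sig = [2:]
  • {5,8}:  v_{5} + v_{8} = 0  ⟹  sig = [2:]
  • {3,4}:  v_{3} + v_{4} = v_{5}  ⟹  sig = [2:1]
  • {4,6}:  v_{4} + v_{6} = v_{2}  ⟹  sig = [2:1]
  • {4,8}:  v_{4} + v_{8} = v_{7}  ⟹  sig = [2:1]
  • {5,7}:  v_{5} + v_{7} = v_{4}  ⟹  sig = [2:1]
  • {1,6}:  v_{1} + v_{6} = v_{3} + v_{8}  ⟹  sig = [2:1,1]
  • {5,6}:  v_{5} + v_{6} = v_{2} + v_{3}  ⟹  sig = [2:1,1]
  • {6,7}:  v_{6} + v_{7} = v_{2} + v_{8}  ⟹  sig = [2:1,1]
  • {2,3,8}:  v_{2} + v_{3} + v_{8} = v_{6}  ⟹  sig = [3:1]

Hence PRS(X_Σ) =
[[2:], [2:], [2:], [2:1], [2:1], [2:1], [2:1], [2:1,1], [2:1,1], [2:1,1], [3:1]]


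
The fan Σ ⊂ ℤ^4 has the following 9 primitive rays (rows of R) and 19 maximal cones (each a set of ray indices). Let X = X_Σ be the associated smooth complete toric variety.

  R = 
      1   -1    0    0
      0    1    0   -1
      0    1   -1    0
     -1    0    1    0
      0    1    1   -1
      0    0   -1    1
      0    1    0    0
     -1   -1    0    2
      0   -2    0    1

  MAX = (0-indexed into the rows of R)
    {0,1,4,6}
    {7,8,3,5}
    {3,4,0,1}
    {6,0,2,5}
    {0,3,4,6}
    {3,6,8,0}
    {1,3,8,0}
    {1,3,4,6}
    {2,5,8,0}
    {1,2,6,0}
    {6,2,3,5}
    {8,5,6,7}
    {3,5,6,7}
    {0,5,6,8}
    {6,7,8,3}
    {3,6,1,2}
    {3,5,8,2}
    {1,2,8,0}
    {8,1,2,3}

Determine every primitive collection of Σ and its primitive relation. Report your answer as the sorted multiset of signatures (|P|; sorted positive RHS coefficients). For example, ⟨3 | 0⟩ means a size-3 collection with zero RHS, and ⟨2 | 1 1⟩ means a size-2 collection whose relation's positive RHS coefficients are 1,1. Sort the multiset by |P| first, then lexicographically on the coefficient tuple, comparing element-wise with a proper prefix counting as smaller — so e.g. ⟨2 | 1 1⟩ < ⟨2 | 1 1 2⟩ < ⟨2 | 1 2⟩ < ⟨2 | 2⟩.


Primitive collections (14):

  P = {1,5}:  v_{1} + v_{5} = v_{2}  ⇒ sig = ⟨2 | 1⟩
  P = {4,5}:  v_{4} + v_{5} = v_{6}  ⇒ sig = ⟨2 | 1⟩
  P = {1,7}:  v_{1} + v_{7} = v_{3} + v_{5}  ⇒ sig = ⟨2 | 1 1⟩
  P = {2,4}:  v_{2} + v_{4} = v_{1} + v_{6}  ⇒ sig = ⟨2 | 1 1⟩
  P = {4,8}:  v_{4} + v_{8} = v_{0} + v_{3}  ⇒ sig = ⟨2 | 1 1⟩
  P = {4,7}:  v_{4} + v_{7} = v_{3} + 2·v_{6} + v_{8}  ⇒ sig = ⟨2 | 1 1 2⟩
  P = {2,7}:  v_{2} + v_{7} = v_{3} + 2·v_{5}  ⇒ sig = ⟨2 | 1 2⟩
  P = {0,7}:  v_{0} + v_{7} = 2·v_{6} + 2·v_{8}  ⇒ sig = ⟨2 | 2 2⟩
  P = {0,2,3}:  v_{0} + v_{2} + v_{3} = 0  ⇒ sig = ⟨3 | 0⟩
  P = {1,6,8}:  v_{1} + v_{6} + v_{8} = 0  ⇒ sig = ⟨3 | 0⟩
  P = {2,6,8}:  v_{2} + v_{6} + v_{8} = v_{5}  ⇒ sig = ⟨3 | 1⟩
  P = {0,3,5}:  v_{0} + v_{3} + v_{5} = v_{6} + v_{8}  ⇒ sig = ⟨3 | 1 1⟩
  P = {0,1,3,6}:  v_{0} + v_{1} + v_{3} + v_{6} = v_{4}  ⇒ sig = ⟨4 | 1⟩
  P = {3,5,6,8}:  v_{3} + v_{5} + v_{6} + v_{8} = v_{7}  ⇒ sig = ⟨4 | 1⟩

so the primitive-relation signature multiset is
[⟨2 | 1⟩, ⟨2 | 1⟩, ⟨2 | 1 1⟩, ⟨2 | 1 1⟩, ⟨2 | 1 1⟩, ⟨2 | 1 1 2⟩, ⟨2 | 1 2⟩, ⟨2 | 2 2⟩, ⟨3 | 0⟩, ⟨3 | 0⟩, ⟨3 | 1⟩, ⟨3 | 1 1⟩, ⟨4 | 1⟩, ⟨4 | 1⟩]


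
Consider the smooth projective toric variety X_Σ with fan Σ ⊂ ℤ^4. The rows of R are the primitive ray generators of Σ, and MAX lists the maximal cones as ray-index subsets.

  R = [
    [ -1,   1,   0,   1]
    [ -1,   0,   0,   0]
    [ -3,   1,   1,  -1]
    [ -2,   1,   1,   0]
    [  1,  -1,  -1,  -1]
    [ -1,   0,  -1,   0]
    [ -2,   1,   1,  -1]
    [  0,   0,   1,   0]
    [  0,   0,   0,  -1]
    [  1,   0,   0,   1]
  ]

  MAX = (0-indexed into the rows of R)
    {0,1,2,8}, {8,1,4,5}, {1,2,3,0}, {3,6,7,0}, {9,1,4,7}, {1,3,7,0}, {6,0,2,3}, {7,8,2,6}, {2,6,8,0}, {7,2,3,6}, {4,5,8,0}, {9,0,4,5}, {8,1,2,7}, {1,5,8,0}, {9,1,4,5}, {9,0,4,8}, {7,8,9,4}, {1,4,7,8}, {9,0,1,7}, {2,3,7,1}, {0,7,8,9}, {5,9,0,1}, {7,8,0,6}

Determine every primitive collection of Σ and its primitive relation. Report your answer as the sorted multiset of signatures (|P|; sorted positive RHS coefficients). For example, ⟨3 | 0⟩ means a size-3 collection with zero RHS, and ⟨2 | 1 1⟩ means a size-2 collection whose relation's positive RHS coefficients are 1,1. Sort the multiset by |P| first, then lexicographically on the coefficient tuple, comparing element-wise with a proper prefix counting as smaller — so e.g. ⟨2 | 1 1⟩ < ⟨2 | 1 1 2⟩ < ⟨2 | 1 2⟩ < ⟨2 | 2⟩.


18 collections generate NE(X_Σ); each relation:

  • {1,6}:  v_{1} + v_{6} = v_{2} — sig = ⟨2 | 1⟩
  • {2,9}:  v_{2} + v_{9} = v_{3} — sig = ⟨2 | 1⟩
  • {3,8}:  v_{3} + v_{8} = v_{6} — sig = ⟨2 | 1⟩
  • {5,7}:  v_{5} + v_{7} = v_{1} — sig = ⟨2 | 1⟩
  • {3,4}:  v_{3} + v_{4} = v_{1} + v_{8} — sig = ⟨2 | 1 1⟩
  • {3,9}:  v_{3} + v_{9} = v_{0} + v_{7} — sig = ⟨2 | 1 1⟩
  • {6,9}:  v_{6} + v_{9} = v_{0} + v_{7} + v_{8} — sig = ⟨2 | 1 1 1⟩
  • {3,5}:  v_{3} + v_{5} = v_{0} + 2·v_{1} + v_{8} — sig = ⟨2 | 1 1 2⟩
  • {4,6}:  v_{4} + v_{6} = v_{1} + 2·v_{8} — sig = ⟨2 | 1 2⟩
  • {5,6}:  v_{5} + v_{6} = v_{0} + 2·v_{1} + 2·v_{8} — sig = ⟨2 | 1 2 2⟩
  • {2,5}:  v_{2} + v_{5} = v_{0} + 3·v_{1} + 2·v_{8} — sig = ⟨2 | 1 2 3⟩
  • {2,4}:  v_{2} + v_{4} = 2·v_{1} + 2·v_{8} — sig = ⟨2 | 2 2⟩
  • {0,4,7}:  v_{0} + v_{4} + v_{7} = 0 — sig = ⟨3 | 0⟩
  • {1,8,9}:  v_{1} + v_{8} + v_{9} = 0 — sig = ⟨3 | 0⟩
  • {0,1,4}:  v_{0} + v_{1} + v_{4} = v_{5} — sig = ⟨3 | 1⟩
  • {5,8,9}:  v_{5} + v_{8} + v_{9} = v_{0} + v_{4} — sig = ⟨3 | 1 1⟩
  • {0,2,7}:  v_{0} + v_{2} + v_{7} = 2·v_{3} — sig = ⟨3 | 2⟩
  • {0,1,7,8}:  v_{0} + v_{1} + v_{7} + v_{8} = v_{3} — sig = ⟨4 | 1⟩

so the primitive-relation signature multiset is
    ⟨2 | 1⟩
    ⟨2 | 1⟩
    ⟨2 | 1⟩
    ⟨2 | 1⟩
    ⟨2 | 1 1⟩
    ⟨2 | 1 1⟩
    ⟨2 | 1 1 1⟩
    ⟨2 | 1 1 2⟩
    ⟨2 | 1 2⟩
    ⟨2 | 1 2 2⟩
    ⟨2 | 1 2 3⟩
    ⟨2 | 2 2⟩
    ⟨3 | 0⟩
    ⟨3 | 0⟩
    ⟨3 | 1⟩
    ⟨3 | 1 1⟩
    ⟨3 | 2⟩
    ⟨4 | 1⟩


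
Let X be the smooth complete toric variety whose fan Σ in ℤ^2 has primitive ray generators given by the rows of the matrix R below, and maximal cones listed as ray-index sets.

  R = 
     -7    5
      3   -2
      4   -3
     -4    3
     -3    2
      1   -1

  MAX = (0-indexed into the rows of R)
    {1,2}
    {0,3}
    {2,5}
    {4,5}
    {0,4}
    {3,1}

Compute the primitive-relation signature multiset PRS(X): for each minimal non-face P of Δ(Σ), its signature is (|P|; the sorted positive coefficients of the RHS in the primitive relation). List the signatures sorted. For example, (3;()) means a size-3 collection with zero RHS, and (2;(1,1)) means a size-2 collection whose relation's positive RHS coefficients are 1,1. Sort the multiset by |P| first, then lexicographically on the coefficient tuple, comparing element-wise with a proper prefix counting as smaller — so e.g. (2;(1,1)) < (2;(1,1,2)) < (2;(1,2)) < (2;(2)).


Primitive collections (9):

  P={1,4}:  v_{1} + v_{4} = 0  →  sig = (2;())
  P={2,3}:  v_{2} + v_{3} = 0  →  sig = (2;())
  P={0,1}:  v_{0} + v_{1} = v_{3}  →  sig = (2;(1))
  P={0,2}:  v_{0} + v_{2} = v_{4}  →  sig = (2;(1))
  P={1,5}:  v_{1} + v_{5} = v_{2}  →  sig = (2;(1))
  P={2,4}:  v_{2} + v_{4} = v_{5}  →  sig = (2;(1))
  P={3,4}:  v_{3} + v_{4} = v_{0}  →  sig = (2;(1))
  P={3,5}:  v_{3} + v_{5} = v_{4}  →  sig = (2;(1))
  P={0,5}:  v_{0} + v_{5} = 2·v_{4}  →  sig = (2;(2))

so the primitive-relation signature multiset is
{ (2;()) ×2,  (2;(1)) ×6,  (2;(2)) }


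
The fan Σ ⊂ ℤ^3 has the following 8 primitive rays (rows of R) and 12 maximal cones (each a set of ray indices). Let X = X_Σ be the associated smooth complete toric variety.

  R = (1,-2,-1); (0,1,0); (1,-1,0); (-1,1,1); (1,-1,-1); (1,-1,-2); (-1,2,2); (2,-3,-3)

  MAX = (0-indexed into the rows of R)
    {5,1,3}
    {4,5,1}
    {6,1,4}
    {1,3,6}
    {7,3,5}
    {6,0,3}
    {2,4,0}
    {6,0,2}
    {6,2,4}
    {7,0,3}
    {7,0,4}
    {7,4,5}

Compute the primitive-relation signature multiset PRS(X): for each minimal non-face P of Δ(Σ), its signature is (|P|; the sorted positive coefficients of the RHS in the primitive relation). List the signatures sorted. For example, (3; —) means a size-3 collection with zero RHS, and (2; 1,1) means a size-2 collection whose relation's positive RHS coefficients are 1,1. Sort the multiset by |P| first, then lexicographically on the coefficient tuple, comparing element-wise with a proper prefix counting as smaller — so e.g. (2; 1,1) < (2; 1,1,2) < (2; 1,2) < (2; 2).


Minimal non-faces — 11 found among 8 rays, 12 max cones:

  P = {3,4}:  v_{3} + v_{4} = 0 ; sig = (2; —)
  P = {0,1}:  v_{0} + v_{1} = v_{4} ; sig = (2; 1)
  P = {0,5}:  v_{0} + v_{5} = v_{7} ; sig = (2; 1)
  P = {5,6}:  v_{5} + v_{6} = v_{1} ; sig = (2; 1)
  P = {6,7}:  v_{6} + v_{7} = v_{4} ; sig = (2; 1)
  P = {1,7}:  v_{1} + v_{7} = v_{4} + v_{5} ; sig = (2; 1,1)
  P = {2,3}:  v_{2} + v_{3} = v_{0} + v_{6} ; sig = (2; 1,1)
  P = {1,2}:  v_{1} + v_{2} = 2·v_{4} + v_{6} ; sig = (2; 1,2)
  P = {2,7}:  v_{2} + v_{7} = v_{0} + 2·v_{4} ; sig = (2; 1,2)
  P = {2,5}:  v_{2} + v_{5} = 2·v_{4} ; sig = (2; 2)
  P = {0,4,6}:  v_{0} + v_{4} + v_{6} = v_{2} ; sig = (3; 1)

Sorted signature multiset PRS(X):
{ (2; —),  (2; 1) ×4,  (2; 1,1) ×2,  (2; 1,2) ×2,  (2; 2),  (3; 1) }


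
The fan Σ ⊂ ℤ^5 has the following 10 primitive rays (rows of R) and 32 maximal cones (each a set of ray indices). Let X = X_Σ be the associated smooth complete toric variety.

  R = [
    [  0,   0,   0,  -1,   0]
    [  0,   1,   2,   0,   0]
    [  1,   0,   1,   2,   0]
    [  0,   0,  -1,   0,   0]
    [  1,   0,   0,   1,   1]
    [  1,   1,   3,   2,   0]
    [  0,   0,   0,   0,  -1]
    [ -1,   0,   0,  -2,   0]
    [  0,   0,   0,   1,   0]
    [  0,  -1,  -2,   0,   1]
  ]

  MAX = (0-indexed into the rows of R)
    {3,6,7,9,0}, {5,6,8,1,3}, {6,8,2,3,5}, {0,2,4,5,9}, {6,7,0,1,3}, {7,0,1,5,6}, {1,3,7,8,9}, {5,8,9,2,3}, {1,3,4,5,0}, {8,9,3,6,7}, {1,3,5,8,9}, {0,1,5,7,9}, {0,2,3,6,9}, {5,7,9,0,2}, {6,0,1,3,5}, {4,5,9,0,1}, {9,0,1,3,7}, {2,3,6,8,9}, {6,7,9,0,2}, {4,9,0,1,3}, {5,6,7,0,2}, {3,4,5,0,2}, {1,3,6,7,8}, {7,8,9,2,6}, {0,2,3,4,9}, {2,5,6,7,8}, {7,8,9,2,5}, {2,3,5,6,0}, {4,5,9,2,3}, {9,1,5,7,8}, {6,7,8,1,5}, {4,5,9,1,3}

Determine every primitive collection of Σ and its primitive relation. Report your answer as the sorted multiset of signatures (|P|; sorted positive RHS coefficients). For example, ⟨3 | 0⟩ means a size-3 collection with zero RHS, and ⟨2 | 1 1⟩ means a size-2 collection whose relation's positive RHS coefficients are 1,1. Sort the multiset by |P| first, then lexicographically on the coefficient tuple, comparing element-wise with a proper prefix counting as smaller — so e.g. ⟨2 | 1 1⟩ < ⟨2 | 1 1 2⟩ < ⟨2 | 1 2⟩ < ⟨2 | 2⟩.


Σ has 10 primitive collections:

  {0,8}:  v_{0} + v_{8} = 0  →  sig = ⟨2 | 0⟩
  {1,2}:  v_{1} + v_{2} = v_{5}  →  sig = ⟨2 | 1⟩
  {4,6}:  v_{4} + v_{6} = v_{0} + v_{2} + v_{3}  →  sig = ⟨2 | 1 1 1⟩
  {4,7}:  v_{4} + v_{7} = v_{0} + v_{1} + v_{9}  →  sig = ⟨2 | 1 1 1⟩
  {4,8}:  v_{4} + v_{8} = v_{3} + v_{5} + v_{9}  →  sig = ⟨2 | 1 1 1⟩
  {1,6,9}:  v_{1} + v_{6} + v_{9} = 0  →  sig = ⟨3 | 0⟩
  {2,3,7}:  v_{2} + v_{3} + v_{7} = 0  →  sig = ⟨3 | 0⟩
  {3,5,7}:  v_{3} + v_{5} + v_{7} = v_{1}  →  sig = ⟨3 | 1⟩
  {5,6,9}:  v_{5} + v_{6} + v_{9} = v_{2}  →  sig = ⟨3 | 1⟩
  {0,3,5,9}:  v_{0} + v_{3} + v_{5} + v_{9} = v_{4}  →  sig = ⟨4 | 1⟩

so the primitive-relation signature multiset is
{ ⟨2 | 0⟩,  ⟨2 | 1⟩,  ⟨2 | 1 1 1⟩ ×3,  ⟨3 | 0⟩ ×2,  ⟨3 | 1⟩ ×2,  ⟨4 | 1⟩ }


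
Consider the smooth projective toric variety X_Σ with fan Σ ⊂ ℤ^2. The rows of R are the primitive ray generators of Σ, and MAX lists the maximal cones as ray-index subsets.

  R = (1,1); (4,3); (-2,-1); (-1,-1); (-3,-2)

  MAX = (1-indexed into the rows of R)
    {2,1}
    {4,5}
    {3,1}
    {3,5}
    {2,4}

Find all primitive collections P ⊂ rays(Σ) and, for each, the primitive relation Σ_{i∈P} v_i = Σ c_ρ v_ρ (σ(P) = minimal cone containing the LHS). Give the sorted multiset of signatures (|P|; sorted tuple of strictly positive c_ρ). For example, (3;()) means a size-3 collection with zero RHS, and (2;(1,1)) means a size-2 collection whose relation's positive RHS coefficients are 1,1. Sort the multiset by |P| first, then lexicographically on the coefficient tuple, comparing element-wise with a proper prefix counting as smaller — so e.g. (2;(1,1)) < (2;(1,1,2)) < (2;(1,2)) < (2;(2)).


Δ(Σ) — 5 vertices, 5 min non-faces:

  P={1,4}:  v_{1} + v_{4} = 0  so sig = (2;())
  P={1,5}:  v_{1} + v_{5} = v_{3}  so sig = (2;(1))
  P={2,5}:  v_{2} + v_{5} = v_{1}  so sig = (2;(1))
  P={3,4}:  v_{3} + v_{4} = v_{5}  so sig = (2;(1))
  P={2,3}:  v_{2} + v_{3} = 2·v_{1}  so sig = (2;(2))

so the primitive-relation signature multiset is
    (2;())
    (2;(1))
    (2;(1))
    (2;(1))
    (2;(2))


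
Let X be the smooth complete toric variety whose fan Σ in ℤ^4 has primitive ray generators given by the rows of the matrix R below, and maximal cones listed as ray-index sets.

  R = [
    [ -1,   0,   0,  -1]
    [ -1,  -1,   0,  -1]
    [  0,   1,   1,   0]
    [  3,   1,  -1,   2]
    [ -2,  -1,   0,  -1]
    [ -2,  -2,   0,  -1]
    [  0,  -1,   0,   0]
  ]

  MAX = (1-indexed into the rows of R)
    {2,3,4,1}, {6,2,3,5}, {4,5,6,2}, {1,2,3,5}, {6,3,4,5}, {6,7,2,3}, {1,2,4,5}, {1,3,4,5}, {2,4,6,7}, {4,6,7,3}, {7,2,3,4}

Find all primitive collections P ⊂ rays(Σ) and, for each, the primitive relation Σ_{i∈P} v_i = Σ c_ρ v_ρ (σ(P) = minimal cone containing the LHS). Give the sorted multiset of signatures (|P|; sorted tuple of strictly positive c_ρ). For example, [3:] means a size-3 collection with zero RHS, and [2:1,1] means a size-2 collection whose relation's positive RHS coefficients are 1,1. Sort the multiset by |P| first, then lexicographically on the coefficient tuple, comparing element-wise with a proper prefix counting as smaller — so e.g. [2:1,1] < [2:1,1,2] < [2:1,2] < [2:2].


Primitive collections (5):

  P = {1,7}:  v_{1} + v_{7} = v_{2}  so sig = [2:1]
  P = {5,7}:  v_{5} + v_{7} = v_{6}  so sig = [2:1]
  P = {1,6}:  v_{1} + v_{6} = v_{2} + v_{5}  so sig = [2:1,1]
  P = {2,3,4,5}:  v_{2} + v_{3} + v_{4} + v_{5} = 0  so sig = [4:]
  P = {2,3,4,6}:  v_{2} + v_{3} + v_{4} + v_{6} = v_{7}  so sig = [4:1]

Hence PRS(X_Σ) =
    [2:1]
    [2:1]
    [2:1,1]
    [4:]
    [4:1]


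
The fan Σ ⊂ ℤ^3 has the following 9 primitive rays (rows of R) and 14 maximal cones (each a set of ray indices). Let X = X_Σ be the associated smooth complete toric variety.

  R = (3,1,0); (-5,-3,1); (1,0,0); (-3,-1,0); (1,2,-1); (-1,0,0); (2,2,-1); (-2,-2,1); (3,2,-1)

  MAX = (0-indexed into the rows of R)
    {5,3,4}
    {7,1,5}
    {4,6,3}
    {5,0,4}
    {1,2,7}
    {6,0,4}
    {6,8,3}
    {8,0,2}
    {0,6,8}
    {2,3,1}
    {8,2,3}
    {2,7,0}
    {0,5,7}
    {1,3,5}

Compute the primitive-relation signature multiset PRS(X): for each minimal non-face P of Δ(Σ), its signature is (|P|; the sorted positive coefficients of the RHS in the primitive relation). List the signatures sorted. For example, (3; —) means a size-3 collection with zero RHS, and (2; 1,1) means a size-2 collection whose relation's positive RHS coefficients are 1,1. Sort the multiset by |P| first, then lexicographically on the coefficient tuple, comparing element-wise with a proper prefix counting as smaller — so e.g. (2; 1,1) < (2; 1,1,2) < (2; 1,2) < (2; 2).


Minimal non-faces — 15 found among 9 rays, 14 max cones:

  • {0,3}:  v_{0} + v_{3} = 0 ; sig = (2; —)
  • {2,5}:  v_{2} + v_{5} = 0 ; sig = (2; —)
  • {6,7}:  v_{6} + v_{7} = 0 ; sig = (2; —)
  • {0,1}:  v_{0} + v_{1} = v_{7} ; sig = (2; 1)
  • {1,6}:  v_{1} + v_{6} = v_{3} ; sig = (2; 1)
  • {2,4}:  v_{2} + v_{4} = v_{6} ; sig = (2; 1)
  • {2,6}:  v_{2} + v_{6} = v_{8} ; sig = (2; 1)
  • {3,7}:  v_{3} + v_{7} = v_{1} ; sig = (2; 1)
  • {4,7}:  v_{4} + v_{7} = v_{5} ; sig = (2; 1)
  • {5,6}:  v_{5} + v_{6} = v_{4} ; sig = (2; 1)
  • {5,8}:  v_{5} + v_{8} = v_{6} ; sig = (2; 1)
  • {7,8}:  v_{7} + v_{8} = v_{2} ; sig = (2; 1)
  • {1,4}:  v_{1} + v_{4} = v_{3} + v_{5} ; sig = (2; 1,1)
  • {1,8}:  v_{1} + v_{8} = v_{2} + v_{3} ; sig = (2; 1,1)
  • {4,8}:  v_{4} + v_{8} = 2·v_{6} ; sig = (2; 2)

Sorted signature multiset PRS(X):
{ (2; —) ×3,  (2; 1) ×9,  (2; 1,1) ×2,  (2; 2) }


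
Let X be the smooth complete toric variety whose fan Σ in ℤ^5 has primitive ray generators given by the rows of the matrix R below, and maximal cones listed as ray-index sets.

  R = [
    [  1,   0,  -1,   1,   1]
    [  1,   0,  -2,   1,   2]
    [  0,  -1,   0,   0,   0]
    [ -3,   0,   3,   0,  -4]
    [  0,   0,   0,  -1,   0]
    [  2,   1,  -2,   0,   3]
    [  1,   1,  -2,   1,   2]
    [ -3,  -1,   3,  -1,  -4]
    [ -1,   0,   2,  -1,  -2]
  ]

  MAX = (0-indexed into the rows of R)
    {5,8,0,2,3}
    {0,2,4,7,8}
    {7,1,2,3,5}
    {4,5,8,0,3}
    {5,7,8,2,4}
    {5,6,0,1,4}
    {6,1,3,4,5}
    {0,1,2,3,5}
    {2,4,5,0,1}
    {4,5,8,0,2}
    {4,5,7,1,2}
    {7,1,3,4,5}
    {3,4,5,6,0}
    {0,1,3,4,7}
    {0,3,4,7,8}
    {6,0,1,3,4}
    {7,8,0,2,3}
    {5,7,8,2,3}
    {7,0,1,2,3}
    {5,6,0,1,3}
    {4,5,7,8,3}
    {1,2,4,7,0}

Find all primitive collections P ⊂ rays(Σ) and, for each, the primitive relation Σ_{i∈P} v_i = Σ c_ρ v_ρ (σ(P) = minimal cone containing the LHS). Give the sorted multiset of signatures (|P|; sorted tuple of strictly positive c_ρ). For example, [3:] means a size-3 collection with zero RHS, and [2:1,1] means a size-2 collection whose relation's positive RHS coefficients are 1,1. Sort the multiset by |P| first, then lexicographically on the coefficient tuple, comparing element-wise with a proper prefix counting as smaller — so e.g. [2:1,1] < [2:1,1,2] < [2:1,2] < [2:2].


Σ has 7 primitive collections:

  • {1,8}:  v_{1} + v_{8} = 0  ⇒ sig = [2:]
  • {2,6}:  v_{2} + v_{6} = v_{1}  ⇒ sig = [2:1]
  • {6,7}:  v_{6} + v_{7} = v_{1} + v_{3} + v_{4}  ⇒ sig = [2:1,1,1]
  • {6,8}:  v_{6} + v_{8} = v_{0} + v_{3} + v_{4} + v_{5}  ⇒ sig = [2:1,1,1,1]
  • {0,5,7}:  v_{0} + v_{5} + v_{7} = 0  ⇒ sig = [3:]
  • {2,3,4}:  v_{2} + v_{3} + v_{4} = v_{7}  ⇒ sig = [3:1]
  • {0,1,3,4,5}:  v_{0} + v_{1} + v_{3} + v_{4} + v_{5} = v_{6}  ⇒ sig = [5:1]

Sorted signature multiset PRS(X):
    |P|=2: 4 collections, coeffs (), (1), (1,1,1), (1,1,1,1)
    |P|=3: 2 collections, coeffs (), (1)
    |P|=5: 1 collection, coeffs (1)


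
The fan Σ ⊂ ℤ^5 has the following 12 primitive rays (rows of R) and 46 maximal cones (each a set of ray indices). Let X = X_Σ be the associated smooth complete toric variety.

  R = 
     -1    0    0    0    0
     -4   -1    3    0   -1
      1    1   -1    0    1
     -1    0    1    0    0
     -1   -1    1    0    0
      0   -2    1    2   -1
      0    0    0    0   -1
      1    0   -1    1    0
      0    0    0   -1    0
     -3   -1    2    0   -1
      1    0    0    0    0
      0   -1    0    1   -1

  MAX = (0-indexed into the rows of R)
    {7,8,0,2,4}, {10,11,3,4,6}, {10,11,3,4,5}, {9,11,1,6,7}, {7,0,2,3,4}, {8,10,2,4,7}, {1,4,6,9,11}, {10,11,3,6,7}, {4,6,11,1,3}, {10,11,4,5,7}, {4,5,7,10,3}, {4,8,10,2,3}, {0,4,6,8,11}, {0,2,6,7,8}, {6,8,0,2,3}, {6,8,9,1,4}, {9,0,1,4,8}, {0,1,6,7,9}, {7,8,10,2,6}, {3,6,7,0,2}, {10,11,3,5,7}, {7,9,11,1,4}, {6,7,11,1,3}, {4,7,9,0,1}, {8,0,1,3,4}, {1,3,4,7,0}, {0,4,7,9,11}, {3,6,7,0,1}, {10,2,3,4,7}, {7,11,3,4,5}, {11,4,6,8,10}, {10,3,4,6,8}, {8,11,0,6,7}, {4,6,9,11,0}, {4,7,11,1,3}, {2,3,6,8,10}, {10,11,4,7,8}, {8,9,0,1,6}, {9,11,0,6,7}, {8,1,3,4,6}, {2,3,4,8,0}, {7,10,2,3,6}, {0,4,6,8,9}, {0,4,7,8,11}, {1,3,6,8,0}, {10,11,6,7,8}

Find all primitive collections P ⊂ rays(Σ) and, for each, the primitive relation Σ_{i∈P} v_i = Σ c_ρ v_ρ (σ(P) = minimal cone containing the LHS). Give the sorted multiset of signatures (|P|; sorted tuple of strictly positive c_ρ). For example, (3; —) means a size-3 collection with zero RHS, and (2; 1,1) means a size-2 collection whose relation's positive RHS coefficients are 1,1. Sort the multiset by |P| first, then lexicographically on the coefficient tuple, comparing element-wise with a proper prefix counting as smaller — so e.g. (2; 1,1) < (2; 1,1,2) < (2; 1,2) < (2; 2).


|primitive collections| = 26. Relations:

  P={0,10}:  v_{0} + v_{10} = 0 ; sig = (2; —)
  P={2,11}:  v_{2} + v_{11} = v_{7} ; sig = (2; 1)
  P={3,9}:  v_{3} + v_{9} = v_{1} ; sig = (2; 1)
  P={2,9}:  v_{2} + v_{9} = v_{0} + v_{3} ; sig = (2; 1,1)
  P={5,8}:  v_{5} + v_{8} = v_{4} + v_{10} + v_{11} ; sig = (2; 1,1,1)
  P={9,10}:  v_{9} + v_{10} = v_{3} + v_{4} + v_{6} ; sig = (2; 1,1,1)
  P={0,5}:  v_{0} + v_{5} = v_{3} + v_{4} + v_{7} + v_{11} ; sig = (2; 1,1,1,1)
  P={2,5}:  v_{2} + v_{5} = v_{3} + v_{4} + 2·v_{7} + v_{10} ; sig = (2; 1,1,1,2)
  P={1,10}:  v_{1} + v_{10} = 2·v_{3} + v_{4} + v_{6} ; sig = (2; 1,1,2)
  P={5,6}:  v_{5} + v_{6} = v_{3} + v_{10} + 2·v_{11} ; sig = (2; 1,1,2)
  P={1,2}:  v_{1} + v_{2} = v_{0} + 2·v_{3} ; sig = (2; 1,2)
  P={5,9}:  v_{5} + v_{9} = 2·v_{3} + v_{4} + 2·v_{11} ; sig = (2; 1,2,2)
  P={1,5}:  v_{1} + v_{5} = 3·v_{3} + v_{4} + 2·v_{11} ; sig = (2; 1,2,3)
  P={2,4,6}:  v_{2} + v_{4} + v_{6} = 0 ; sig = (3; —)
  P={3,7,8}:  v_{3} + v_{7} + v_{8} = 0 ; sig = (3; —)
  P={1,7,8}:  v_{1} + v_{7} + v_{8} = v_{9} ; sig = (3; 1)
  P={4,6,7}:  v_{4} + v_{6} + v_{7} = v_{11} ; sig = (3; 1)
  P={0,3,11}:  v_{0} + v_{3} + v_{11} = v_{7} + v_{9} ; sig = (3; 1,1)
  P={3,8,11}:  v_{3} + v_{8} + v_{11} = v_{4} + v_{6} ; sig = (3; 1,1)
  P={1,8,11}:  v_{1} + v_{8} + v_{11} = v_{4} + v_{6} + v_{9} ; sig = (3; 1,1,1)
  P={7,8,9}:  v_{7} + v_{8} + v_{9} = v_{0} + v_{4} + v_{6} ; sig = (3; 1,1,1)
  P={0,1,11}:  v_{0} + v_{1} + v_{11} = v_{7} + 2·v_{9} ; sig = (3; 1,2)
  P={8,9,11}:  v_{8} + v_{9} + v_{11} = v_{0} + 2·v_{4} + 2·v_{6} ; sig = (3; 1,2,2)
  P={0,3,4,6}:  v_{0} + v_{3} + v_{4} + v_{6} = v_{9} ; sig = (4; 1)
  P={0,1,4,6}:  v_{0} + v_{1} + v_{4} + v_{6} = 2·v_{9} ; sig = (4; 2)
  P={3,4,7,10,11}:  v_{3} + v_{4} + v_{7} + v_{10} + v_{11} = v_{5} ; sig = (5; 1)

Hence PRS(X_Σ) =
[(2; —), (2; 1), (2; 1), (2; 1,1), (2; 1,1,1), (2; 1,1,1), (2; 1,1,1,1), (2; 1,1,1,2), (2; 1,1,2), (2; 1,1,2), (2; 1,2), (2; 1,2,2), (2; 1,2,3), (3; —), (3; —), (3; 1), (3; 1), (3; 1,1), (3; 1,1), (3; 1,1,1), (3; 1,1,1), (3; 1,2), (3; 1,2,2), (4; 1), (4; 2), (5; 1)]
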